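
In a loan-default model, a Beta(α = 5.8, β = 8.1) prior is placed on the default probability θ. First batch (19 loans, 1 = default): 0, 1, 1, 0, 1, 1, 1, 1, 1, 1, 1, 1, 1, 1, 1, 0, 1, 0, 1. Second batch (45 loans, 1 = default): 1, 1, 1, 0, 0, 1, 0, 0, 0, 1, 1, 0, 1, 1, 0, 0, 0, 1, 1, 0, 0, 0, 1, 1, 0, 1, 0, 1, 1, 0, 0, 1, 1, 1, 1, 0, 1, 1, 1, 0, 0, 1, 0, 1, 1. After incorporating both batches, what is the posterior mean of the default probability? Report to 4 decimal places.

The Beta prior is conjugate to a Binomial/Bernoulli likelihood; the update adds successes to α and failures to β.
After batch 1: Beta(5.8+15, 8.1+4) = Beta(20.8, 12.1).
After batch 2: Beta(20.8+25, 12.1+20) = Beta(45.8, 32.1).
Posterior mean = α/(α+β) = 45.8/77.9 = 0.5879.

0.5879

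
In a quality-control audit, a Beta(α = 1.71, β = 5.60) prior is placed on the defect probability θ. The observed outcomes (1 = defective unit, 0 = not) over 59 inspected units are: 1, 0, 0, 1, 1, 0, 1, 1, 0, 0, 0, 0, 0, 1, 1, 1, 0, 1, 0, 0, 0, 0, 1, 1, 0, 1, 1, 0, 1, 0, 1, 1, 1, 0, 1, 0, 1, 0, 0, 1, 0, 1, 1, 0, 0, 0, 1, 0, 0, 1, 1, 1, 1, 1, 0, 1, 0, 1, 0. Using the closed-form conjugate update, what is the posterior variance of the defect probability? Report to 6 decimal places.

0.003707

The Beta prior is conjugate to a Binomial/Bernoulli likelihood; the update adds successes to α and failures to β.
Posterior: Beta(α+k, β+n−k) = Beta(1.71+30, 5.60+29) = Beta(31.71, 34.60).
Var = αβ/((α+β)²(α+β+1)) = 31.71·34.60/(66.31²·67.31) = 0.003707.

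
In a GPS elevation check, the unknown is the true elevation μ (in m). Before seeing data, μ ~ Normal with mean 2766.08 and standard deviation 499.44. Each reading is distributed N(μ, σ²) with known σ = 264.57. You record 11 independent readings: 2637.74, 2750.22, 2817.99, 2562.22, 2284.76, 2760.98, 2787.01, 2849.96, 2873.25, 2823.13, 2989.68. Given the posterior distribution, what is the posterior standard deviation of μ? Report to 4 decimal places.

78.7724

For Normal data with known variance σ², a Normal(μ₀, σ₀²) prior on μ is conjugate. Posterior precision = 1/σ₀² + n/σ²; posterior mean is the precision-weighted average of μ₀ and x̄.
σ₀² = 499.44² = 249440.3136, σ² = 264.57² = 69997.2849; σ² + n·σ₀² = 69997.2849 + 11·249440.3136 = 2813840.7345.
Posterior precision = 1/σ₀² + n/σ² = 1/249440.3136 + 11/69997.2849 = (σ² + n·σ₀²)/(σ₀²σ²) = 2813840.7345/(249440.3136·69997.2849); posterior variance σₙ² = σ₀²σ²/(σ² + n·σ₀²) = 249440.3136·69997.2849/2813840.7345 = 6205.093445.
Posterior SD = √σₙ² = √(249440.3136·69997.2849/2813840.7345) = 78.7724.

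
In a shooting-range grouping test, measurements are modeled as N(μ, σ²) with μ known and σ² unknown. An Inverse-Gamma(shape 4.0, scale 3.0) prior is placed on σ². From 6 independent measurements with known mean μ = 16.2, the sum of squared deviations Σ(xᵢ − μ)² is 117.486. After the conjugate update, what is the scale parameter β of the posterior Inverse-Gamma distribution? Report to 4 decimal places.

61.7430

With known mean μ and an Inverse-Gamma(α, β) prior on σ², the Normal likelihood is conjugate: posterior is Inv-Gamma(α + n/2, β + Σ(xᵢ−μ)²/2).
Posterior: Inv-Gamma(4.0 + 6/2, 3.0 + 117.486/2) = Inv-Gamma(7.00, 61.7430).
Posterior β = 61.7430.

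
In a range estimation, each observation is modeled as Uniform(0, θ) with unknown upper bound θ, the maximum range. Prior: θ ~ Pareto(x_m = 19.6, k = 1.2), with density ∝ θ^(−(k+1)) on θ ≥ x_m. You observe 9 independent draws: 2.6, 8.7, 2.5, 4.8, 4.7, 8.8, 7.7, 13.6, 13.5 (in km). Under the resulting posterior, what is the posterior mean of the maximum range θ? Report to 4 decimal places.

21.7304

A Pareto(scale x_m, shape k) prior on the upper bound θ of Uniform(0, θ) is conjugate: posterior is Pareto(max(x_m, max xᵢ), k + n).
Sample maximum = 13.6; prior scale x_m = 19.6 → posterior scale = max = 19.6.
Posterior shape = 1.2 + 9 = 10.2.
E[θ|data] = k·x_m/(k−1) = 10.2·19.6/9.2 = 21.7304.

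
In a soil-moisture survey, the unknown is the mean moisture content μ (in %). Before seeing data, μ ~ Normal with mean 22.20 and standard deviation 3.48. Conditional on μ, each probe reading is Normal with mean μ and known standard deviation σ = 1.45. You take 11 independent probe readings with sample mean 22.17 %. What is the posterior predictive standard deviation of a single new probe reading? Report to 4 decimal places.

1.5135

For Normal data with known variance σ², a Normal(μ₀, σ₀²) prior on μ is conjugate. Posterior precision = 1/σ₀² + n/σ²; posterior mean is the precision-weighted average of μ₀ and x̄.
σ₀² = 3.48² = 12.1104, σ² = 1.45² = 2.1025; σ² + n·σ₀² = 2.1025 + 11·12.1104 = 135.3169.
Posterior precision = 1/σ₀² + n/σ² = 1/12.1104 + 11/2.1025 = (σ² + n·σ₀²)/(σ₀²σ²) = 135.3169/(12.1104·2.1025); posterior variance σₙ² = σ₀²σ²/(σ² + n·σ₀²) = 12.1104·2.1025/135.3169 = 0.188167.
Predictive variance for one new observation = σₙ² + σ² = 12.1104·2.1025/135.3169 + 2.1025 = σ²·(σ₀² + 135.3169)/135.3169 = 2.1025·147.4273/135.3169 = 2.290667; SD = √(2.1025·147.4273/135.3169) = 1.5135.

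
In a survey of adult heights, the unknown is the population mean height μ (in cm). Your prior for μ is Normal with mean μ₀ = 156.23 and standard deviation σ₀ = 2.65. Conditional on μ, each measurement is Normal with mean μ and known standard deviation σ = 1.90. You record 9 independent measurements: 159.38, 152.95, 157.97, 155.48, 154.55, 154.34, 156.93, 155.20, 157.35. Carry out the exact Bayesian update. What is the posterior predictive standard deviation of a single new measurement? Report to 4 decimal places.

1.9974

For Normal data with known variance σ², a Normal(μ₀, σ₀²) prior on μ is conjugate. Posterior precision = 1/σ₀² + n/σ²; posterior mean is the precision-weighted average of μ₀ and x̄.
σ₀² = 2.65² = 7.0225, σ² = 1.90² = 3.61; σ² + n·σ₀² = 3.61 + 9·7.0225 = 66.8125.
Posterior precision = 1/σ₀² + n/σ² = 1/7.0225 + 9/3.61 = (σ² + n·σ₀²)/(σ₀²σ²) = 66.8125/(7.0225·3.61); posterior variance σₙ² = σ₀²σ²/(σ² + n·σ₀²) = 7.0225·3.61/66.8125 = 0.379438.
Predictive variance for one new observation = σₙ² + σ² = 7.0225·3.61/66.8125 + 3.61 = σ²·(σ₀² + 66.8125)/66.8125 = 3.61·73.835/66.8125 = 3.989438; SD = √(3.61·73.835/66.8125) = 1.9974.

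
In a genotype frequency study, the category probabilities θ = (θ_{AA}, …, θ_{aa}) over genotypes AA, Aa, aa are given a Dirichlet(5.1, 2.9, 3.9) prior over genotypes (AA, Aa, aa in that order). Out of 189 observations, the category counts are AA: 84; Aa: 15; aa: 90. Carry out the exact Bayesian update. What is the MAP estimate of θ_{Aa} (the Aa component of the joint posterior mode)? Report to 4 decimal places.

The Dirichlet prior is conjugate to the Multinomial likelihood: each posterior αⱼ = prior αⱼ + observed count nⱼ.
Posterior concentration: (89.1, 17.9, 93.9), total = 200.9.
Joint mode component: (α_{Aa}−1)/(Σα−K) = 16.9/197.9 = 0.0854.

0.0854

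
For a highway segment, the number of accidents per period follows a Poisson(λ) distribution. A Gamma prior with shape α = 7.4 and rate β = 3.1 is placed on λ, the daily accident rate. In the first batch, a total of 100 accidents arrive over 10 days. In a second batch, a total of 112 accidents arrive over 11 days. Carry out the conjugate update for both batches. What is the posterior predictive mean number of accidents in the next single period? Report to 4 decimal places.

9.1037

With a Gamma(shape α, rate β) prior, the Poisson likelihood is conjugate: the posterior is Gamma(α + ΣXᵢ, β + n).
After batch 1: Gamma(α+S, β+n) = Gamma(7.4+100, 3.1+10) = Gamma(107.4, 13.1).
After batch 2: Gamma(α+S, β+n) = Gamma(107.4+112, 13.1+11) = Gamma(219.4, 24.1).
The predictive distribution for one future period is NegBinom with mean α/β = 9.1037.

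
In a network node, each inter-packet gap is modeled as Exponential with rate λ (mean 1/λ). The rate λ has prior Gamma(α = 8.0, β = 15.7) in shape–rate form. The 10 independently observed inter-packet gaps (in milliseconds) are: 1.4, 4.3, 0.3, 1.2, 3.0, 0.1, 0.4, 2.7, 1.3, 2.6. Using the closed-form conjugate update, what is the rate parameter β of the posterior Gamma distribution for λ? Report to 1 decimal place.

With a Gamma(shape α, rate β) prior on the exponential rate λ, the posterior after n observations with total T = Σxᵢ is Gamma(α+n, β+T).
Sum of observations T = 17.3 milliseconds; n = 10.
Posterior: Gamma(8.0+10, 15.7+17.3) = Gamma(18.0, 33.0).
Posterior β = 33.0.

33.0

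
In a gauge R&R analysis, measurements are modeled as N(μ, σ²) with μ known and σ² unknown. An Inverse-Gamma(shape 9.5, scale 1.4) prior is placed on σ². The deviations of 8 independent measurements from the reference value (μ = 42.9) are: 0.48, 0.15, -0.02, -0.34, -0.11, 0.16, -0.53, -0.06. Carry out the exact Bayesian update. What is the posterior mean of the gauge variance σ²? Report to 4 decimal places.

0.1396

With known mean μ and an Inverse-Gamma(α, β) prior on σ², the Normal likelihood is conjugate: posterior is Inv-Gamma(α + n/2, β + Σ(xᵢ−μ)²/2).
Σ(xᵢ−μ)² = (0.48)² + (0.15)² + (-0.02)² + (-0.34)² + (-0.11)² + (0.16)² + (-0.53)² + (-0.06)² = 0.6911.
Posterior: Inv-Gamma(9.5 + 8/2, 1.4 + 0.6911/2) = Inv-Gamma(13.50, 1.74555).
E[σ²|data] = β/(α−1) = 1.74555/12.50 = 0.1396.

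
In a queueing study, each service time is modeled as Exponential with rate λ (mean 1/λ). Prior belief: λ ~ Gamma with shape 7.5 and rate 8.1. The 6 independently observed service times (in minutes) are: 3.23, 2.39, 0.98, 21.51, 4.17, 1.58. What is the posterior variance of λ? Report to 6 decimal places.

0.007668

With a Gamma(shape α, rate β) prior on the exponential rate λ, the posterior after n observations with total T = Σxᵢ is Gamma(α+n, β+T).
Sum of observations T = 33.86 minutes; n = 6.
Posterior: Gamma(7.5+6, 8.1+33.86) = Gamma(13.5, 41.96).
Var = α/β² = 0.007668.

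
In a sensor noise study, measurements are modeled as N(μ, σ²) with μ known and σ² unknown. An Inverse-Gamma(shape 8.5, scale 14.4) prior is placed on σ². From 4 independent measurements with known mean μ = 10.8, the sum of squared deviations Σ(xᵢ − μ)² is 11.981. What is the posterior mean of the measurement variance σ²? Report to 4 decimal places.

2.1464

With known mean μ and an Inverse-Gamma(α, β) prior on σ², the Normal likelihood is conjugate: posterior is Inv-Gamma(α + n/2, β + Σ(xᵢ−μ)²/2).
Posterior: Inv-Gamma(8.5 + 4/2, 14.4 + 11.981/2) = Inv-Gamma(10.50, 20.3905).
E[σ²|data] = β/(α−1) = 20.3905/9.50 = 2.1464.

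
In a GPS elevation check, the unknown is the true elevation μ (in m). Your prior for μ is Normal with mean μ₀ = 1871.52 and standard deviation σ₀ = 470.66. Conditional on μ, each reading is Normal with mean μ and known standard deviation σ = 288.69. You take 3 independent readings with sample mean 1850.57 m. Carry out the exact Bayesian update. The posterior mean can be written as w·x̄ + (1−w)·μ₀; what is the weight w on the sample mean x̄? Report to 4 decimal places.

For Normal data with known variance σ², a Normal(μ₀, σ₀²) prior on μ is conjugate. Posterior precision = 1/σ₀² + n/σ²; posterior mean is the precision-weighted average of μ₀ and x̄.
σ₀² = 470.66² = 221520.8356, σ² = 288.69² = 83341.9161. Prior precision 1/σ₀² = 1/221520.8356; data precision n/σ² = 3/83341.9161.
w = (n/σ²)/(1/σ₀² + n/σ²) = n·σ₀²/(σ² + n·σ₀²) = 3·221520.8356/(83341.9161 + 3·221520.8356) = 664562.5068/747904.4229 = 0.8886.

0.8886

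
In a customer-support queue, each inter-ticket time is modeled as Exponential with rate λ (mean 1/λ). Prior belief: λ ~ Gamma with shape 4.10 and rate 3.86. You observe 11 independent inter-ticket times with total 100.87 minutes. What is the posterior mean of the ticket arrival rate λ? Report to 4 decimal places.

0.1442

With a Gamma(shape α, rate β) prior on the exponential rate λ, the posterior after n observations with total T = Σxᵢ is Gamma(α+n, β+T).
Posterior: Gamma(4.10+11, 3.86+100.87) = Gamma(15.10, 104.73).
Posterior mean of λ = α/β = 15.10/104.73 = 0.1442.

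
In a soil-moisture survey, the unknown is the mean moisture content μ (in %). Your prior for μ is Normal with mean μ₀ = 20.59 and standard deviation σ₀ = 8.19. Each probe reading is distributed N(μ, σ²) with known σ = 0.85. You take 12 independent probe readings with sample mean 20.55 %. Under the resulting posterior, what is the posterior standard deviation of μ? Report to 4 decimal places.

0.2453

For Normal data with known variance σ², a Normal(μ₀, σ₀²) prior on μ is conjugate. Posterior precision = 1/σ₀² + n/σ²; posterior mean is the precision-weighted average of μ₀ and x̄.
σ₀² = 8.19² = 67.0761, σ² = 0.85² = 0.7225; σ² + n·σ₀² = 0.7225 + 12·67.0761 = 805.6357.
Posterior precision = 1/σ₀² + n/σ² = 1/67.0761 + 12/0.7225 = (σ² + n·σ₀²)/(σ₀²σ²) = 805.6357/(67.0761·0.7225); posterior variance σₙ² = σ₀²σ²/(σ² + n·σ₀²) = 67.0761·0.7225/805.6357 = 0.060154.
Posterior SD = √σₙ² = √(67.0761·0.7225/805.6357) = 0.2453.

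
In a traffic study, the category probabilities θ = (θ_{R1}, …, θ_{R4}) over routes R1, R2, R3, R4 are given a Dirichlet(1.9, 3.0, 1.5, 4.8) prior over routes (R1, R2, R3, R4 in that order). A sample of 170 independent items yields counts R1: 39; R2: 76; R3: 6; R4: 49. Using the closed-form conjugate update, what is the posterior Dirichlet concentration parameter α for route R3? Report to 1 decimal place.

7.5

The Dirichlet prior is conjugate to the Multinomial likelihood: each posterior αⱼ = prior αⱼ + observed count nⱼ.
Posterior concentration: (40.9, 79.0, 7.5, 53.8), total = 181.2.
α_{R3} = 1.5 + 6 = 7.5.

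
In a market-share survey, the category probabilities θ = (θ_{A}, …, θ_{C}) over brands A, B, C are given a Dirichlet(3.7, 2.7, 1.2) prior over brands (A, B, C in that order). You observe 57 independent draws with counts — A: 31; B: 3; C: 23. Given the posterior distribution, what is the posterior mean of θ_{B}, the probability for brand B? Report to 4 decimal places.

0.0882

The Dirichlet prior is conjugate to the Multinomial likelihood: each posterior αⱼ = prior αⱼ + observed count nⱼ.
Posterior concentration: (34.7, 5.7, 24.2), total = 64.6.
E[θ_{B}|data] = α_{B}/Σα = 5.7/64.6 = 0.0882.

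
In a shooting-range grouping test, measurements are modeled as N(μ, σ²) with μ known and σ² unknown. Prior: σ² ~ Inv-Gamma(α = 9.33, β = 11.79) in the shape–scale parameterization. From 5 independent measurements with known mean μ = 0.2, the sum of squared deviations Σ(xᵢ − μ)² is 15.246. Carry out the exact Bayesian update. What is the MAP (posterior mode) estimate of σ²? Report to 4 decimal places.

1.5131

With known mean μ and an Inverse-Gamma(α, β) prior on σ², the Normal likelihood is conjugate: posterior is Inv-Gamma(α + n/2, β + Σ(xᵢ−μ)²/2).
Posterior: Inv-Gamma(9.33 + 5/2, 11.79 + 15.246/2) = Inv-Gamma(11.83, 19.4130).
Mode = β/(α+1) = 19.4130/12.83 = 1.5131.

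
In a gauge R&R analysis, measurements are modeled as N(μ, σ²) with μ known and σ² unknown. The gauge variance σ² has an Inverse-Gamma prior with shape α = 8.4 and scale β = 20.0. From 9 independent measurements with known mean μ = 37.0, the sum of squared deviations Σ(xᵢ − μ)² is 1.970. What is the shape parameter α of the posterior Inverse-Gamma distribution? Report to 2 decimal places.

12.90

With known mean μ and an Inverse-Gamma(α, β) prior on σ², the Normal likelihood is conjugate: posterior is Inv-Gamma(α + n/2, β + Σ(xᵢ−μ)²/2).
Posterior: Inv-Gamma(8.4 + 9/2, 20.0 + 1.970/2) = Inv-Gamma(12.90, 20.9850).
Posterior α = 12.90.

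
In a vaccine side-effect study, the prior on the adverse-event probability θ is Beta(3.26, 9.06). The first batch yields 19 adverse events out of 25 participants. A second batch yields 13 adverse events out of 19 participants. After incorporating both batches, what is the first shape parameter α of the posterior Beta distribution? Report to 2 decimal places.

The Beta prior is conjugate to a Binomial/Bernoulli likelihood; the update adds successes to α and failures to β.
After batch 1: Beta(3.26+19, 9.06+6) = Beta(22.26, 15.06).
After batch 2: Beta(22.26+13, 15.06+6) = Beta(35.26, 21.06).
Posterior α = 35.26.

35.26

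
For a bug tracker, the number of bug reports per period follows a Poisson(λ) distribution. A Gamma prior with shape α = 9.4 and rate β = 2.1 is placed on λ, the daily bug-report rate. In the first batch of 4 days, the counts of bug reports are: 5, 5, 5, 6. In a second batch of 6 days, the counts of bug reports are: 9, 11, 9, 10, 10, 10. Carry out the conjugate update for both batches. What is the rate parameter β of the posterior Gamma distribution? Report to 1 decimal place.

With a Gamma(shape α, rate β) prior, the Poisson likelihood is conjugate: the posterior is Gamma(α + ΣXᵢ, β + n).
Batch 1: sum of counts S = 21 over n = 4 days.
After batch 1: Gamma(α+S, β+n) = Gamma(9.4+21, 2.1+4) = Gamma(30.4, 6.1).
Batch 2: sum of counts S = 59 over n = 6 days.
After batch 2: Gamma(α+S, β+n) = Gamma(30.4+59, 6.1+6) = Gamma(89.4, 12.1).
Posterior β = 12.1.

12.1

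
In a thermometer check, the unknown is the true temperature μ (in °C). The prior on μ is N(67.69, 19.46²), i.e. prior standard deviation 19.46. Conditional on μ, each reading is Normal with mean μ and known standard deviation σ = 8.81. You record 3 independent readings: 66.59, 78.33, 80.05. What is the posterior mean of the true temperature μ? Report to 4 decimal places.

74.5232

For Normal data with known variance σ², a Normal(μ₀, σ₀²) prior on μ is conjugate. Posterior precision = 1/σ₀² + n/σ²; posterior mean is the precision-weighted average of μ₀ and x̄.
Σxᵢ = 66.59 + 78.33 + 80.05 = 224.97, so n·x̄ = 224.97.
σ₀² = 19.46² = 378.6916, σ² = 8.81² = 77.6161; σ² + n·σ₀² = 77.6161 + 3·378.6916 = 1213.6909.
Posterior mean = (μ₀/σ₀² + n·x̄/σ²)/(1/σ₀² + n/σ²) = (σ²·μ₀ + σ₀²·n·x̄)/(σ² + n·σ₀²) = (77.6161·67.69 + 378.6916·224.97)/1213.6909 = 90448.083061/1213.6909 = 74.5232.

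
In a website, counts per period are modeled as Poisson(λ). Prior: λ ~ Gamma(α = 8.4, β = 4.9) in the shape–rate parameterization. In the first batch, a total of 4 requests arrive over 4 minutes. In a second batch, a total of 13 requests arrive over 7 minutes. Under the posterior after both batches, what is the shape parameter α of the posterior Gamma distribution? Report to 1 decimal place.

With a Gamma(shape α, rate β) prior, the Poisson likelihood is conjugate: the posterior is Gamma(α + ΣXᵢ, β + n).
After batch 1: Gamma(α+S, β+n) = Gamma(8.4+4, 4.9+4) = Gamma(12.4, 8.9).
After batch 2: Gamma(α+S, β+n) = Gamma(12.4+13, 8.9+7) = Gamma(25.4, 15.9).
Posterior α = 25.4.

25.4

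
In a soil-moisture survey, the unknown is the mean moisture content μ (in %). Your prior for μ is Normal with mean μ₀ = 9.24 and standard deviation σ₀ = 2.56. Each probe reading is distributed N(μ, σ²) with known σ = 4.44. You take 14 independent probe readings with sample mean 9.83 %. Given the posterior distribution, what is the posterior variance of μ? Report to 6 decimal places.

1.159074

For Normal data with known variance σ², a Normal(μ₀, σ₀²) prior on μ is conjugate. Posterior precision = 1/σ₀² + n/σ²; posterior mean is the precision-weighted average of μ₀ and x̄.
σ₀² = 2.56² = 6.5536, σ² = 4.44² = 19.7136; σ² + n·σ₀² = 19.7136 + 14·6.5536 = 111.464.
Posterior precision = 1/σ₀² + n/σ² = 1/6.5536 + 14/19.7136 = (σ² + n·σ₀²)/(σ₀²σ²) = 111.464/(6.5536·19.7136); posterior variance σₙ² = σ₀²σ²/(σ² + n·σ₀²) = 6.5536·19.7136/111.464 = 1.159074.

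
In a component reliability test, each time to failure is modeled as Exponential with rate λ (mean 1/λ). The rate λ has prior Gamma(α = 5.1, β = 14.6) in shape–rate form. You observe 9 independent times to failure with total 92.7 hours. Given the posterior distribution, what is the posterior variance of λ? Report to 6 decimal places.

0.001225

With a Gamma(shape α, rate β) prior on the exponential rate λ, the posterior after n observations with total T = Σxᵢ is Gamma(α+n, β+T).
Posterior: Gamma(5.1+9, 14.6+92.7) = Gamma(14.1, 107.3).
Var = α/β² = 0.001225.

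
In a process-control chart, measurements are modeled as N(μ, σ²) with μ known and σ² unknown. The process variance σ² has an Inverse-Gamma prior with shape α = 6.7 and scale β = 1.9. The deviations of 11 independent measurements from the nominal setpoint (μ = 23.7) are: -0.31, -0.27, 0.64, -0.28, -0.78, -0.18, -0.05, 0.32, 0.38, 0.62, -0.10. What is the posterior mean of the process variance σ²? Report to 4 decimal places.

0.2563

With known mean μ and an Inverse-Gamma(α, β) prior on σ², the Normal likelihood is conjugate: posterior is Inv-Gamma(α + n/2, β + Σ(xᵢ−μ)²/2).
Σ(xᵢ−μ)² = (-0.31)² + (-0.27)² + (0.64)² + (-0.28)² + (-0.78)² + (-0.18)² + (-0.05)² + (0.32)² + (0.38)² + (0.62)² + (-0.10)² = 1.9415.
Posterior: Inv-Gamma(6.7 + 11/2, 1.9 + 1.9415/2) = Inv-Gamma(12.20, 2.87075).
E[σ²|data] = β/(α−1) = 2.87075/11.20 = 0.2563.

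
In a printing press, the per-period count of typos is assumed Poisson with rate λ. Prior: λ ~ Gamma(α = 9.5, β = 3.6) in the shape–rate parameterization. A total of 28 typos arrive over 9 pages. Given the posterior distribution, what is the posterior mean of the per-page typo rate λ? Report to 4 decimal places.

With a Gamma(shape α, rate β) prior, the Poisson likelihood is conjugate: the posterior is Gamma(α + ΣXᵢ, β + n).
Posterior: Gamma(α+S, β+n) = Gamma(9.5+28, 3.6+9) = Gamma(37.5, 12.6).
Posterior mean = α/β = 37.5/12.6 = 2.9762.

2.9762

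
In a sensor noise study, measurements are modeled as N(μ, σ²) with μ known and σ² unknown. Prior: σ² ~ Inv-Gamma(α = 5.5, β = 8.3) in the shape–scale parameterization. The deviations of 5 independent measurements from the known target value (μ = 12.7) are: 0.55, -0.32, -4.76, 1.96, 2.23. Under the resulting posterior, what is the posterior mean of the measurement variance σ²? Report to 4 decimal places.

3.4626

With known mean μ and an Inverse-Gamma(α, β) prior on σ², the Normal likelihood is conjugate: posterior is Inv-Gamma(α + n/2, β + Σ(xᵢ−μ)²/2).
Σ(xᵢ−μ)² = (0.55)² + (-0.32)² + (-4.76)² + (1.96)² + (2.23)² = 31.8770.
Posterior: Inv-Gamma(5.5 + 5/2, 8.3 + 31.8770/2) = Inv-Gamma(8.00, 24.23850).
E[σ²|data] = β/(α−1) = 24.23850/7.00 = 3.4626.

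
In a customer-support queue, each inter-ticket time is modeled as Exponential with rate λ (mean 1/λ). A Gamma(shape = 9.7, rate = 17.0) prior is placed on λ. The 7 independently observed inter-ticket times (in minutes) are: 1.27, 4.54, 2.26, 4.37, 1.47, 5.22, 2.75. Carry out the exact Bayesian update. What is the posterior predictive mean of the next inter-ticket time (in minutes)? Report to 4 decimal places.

With a Gamma(shape α, rate β) prior on the exponential rate λ, the posterior after n observations with total T = Σxᵢ is Gamma(α+n, β+T).
Sum of observations T = 21.88 minutes; n = 7.
Posterior: Gamma(9.7+7, 17.0+21.88) = Gamma(16.7, 38.88).
The predictive distribution for the next observation is Lomax; its mean is β/(α−1) = 38.88/15.7 = 2.4764.

2.4764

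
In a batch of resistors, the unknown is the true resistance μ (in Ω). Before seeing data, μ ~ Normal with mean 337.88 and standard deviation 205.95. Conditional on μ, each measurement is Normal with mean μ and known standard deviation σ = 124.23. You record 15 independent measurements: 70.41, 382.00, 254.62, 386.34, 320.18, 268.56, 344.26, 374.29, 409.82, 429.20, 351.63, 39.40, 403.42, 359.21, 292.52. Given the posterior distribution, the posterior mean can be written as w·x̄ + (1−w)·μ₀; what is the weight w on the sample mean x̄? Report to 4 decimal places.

0.9763

For Normal data with known variance σ², a Normal(μ₀, σ₀²) prior on μ is conjugate. Posterior precision = 1/σ₀² + n/σ²; posterior mean is the precision-weighted average of μ₀ and x̄.
σ₀² = 205.95² = 42415.4025, σ² = 124.23² = 15433.0929. Prior precision 1/σ₀² = 1/42415.4025; data precision n/σ² = 15/15433.0929.
w = (n/σ²)/(1/σ₀² + n/σ²) = n·σ₀²/(σ² + n·σ₀²) = 15·42415.4025/(15433.0929 + 15·42415.4025) = 636231.0375/651664.1304 = 0.9763.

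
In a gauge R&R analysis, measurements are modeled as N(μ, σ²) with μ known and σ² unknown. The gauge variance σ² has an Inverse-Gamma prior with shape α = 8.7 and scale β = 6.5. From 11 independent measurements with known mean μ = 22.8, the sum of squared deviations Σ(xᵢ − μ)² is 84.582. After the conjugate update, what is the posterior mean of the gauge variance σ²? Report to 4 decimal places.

3.6963

With known mean μ and an Inverse-Gamma(α, β) prior on σ², the Normal likelihood is conjugate: posterior is Inv-Gamma(α + n/2, β + Σ(xᵢ−μ)²/2).
Posterior: Inv-Gamma(8.7 + 11/2, 6.5 + 84.582/2) = Inv-Gamma(14.20, 48.7910).
E[σ²|data] = β/(α−1) = 48.7910/13.20 = 3.6963.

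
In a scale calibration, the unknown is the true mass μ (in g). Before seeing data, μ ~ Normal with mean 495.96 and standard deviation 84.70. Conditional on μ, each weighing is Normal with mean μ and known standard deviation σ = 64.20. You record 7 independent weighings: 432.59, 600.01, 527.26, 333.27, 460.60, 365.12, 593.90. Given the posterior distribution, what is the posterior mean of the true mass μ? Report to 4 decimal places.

474.9725

For Normal data with known variance σ², a Normal(μ₀, σ₀²) prior on μ is conjugate. Posterior precision = 1/σ₀² + n/σ²; posterior mean is the precision-weighted average of μ₀ and x̄.
Σxᵢ = 432.59 + 600.01 + 527.26 + 333.27 + 460.60 + 365.12 + 593.90 = 3312.75, so n·x̄ = 3312.75.
σ₀² = 84.70² = 7174.09, σ² = 64.20² = 4121.64; σ² + n·σ₀² = 4121.64 + 7·7174.09 = 54340.27.
Posterior mean = (μ₀/σ₀² + n·x̄/σ²)/(1/σ₀² + n/σ²) = (σ²·μ₀ + σ₀²·n·x̄)/(σ² + n·σ₀²) = (4121.64·495.96 + 7174.09·3312.75)/54340.27 = 25810135.2219/54340.27 = 474.9725.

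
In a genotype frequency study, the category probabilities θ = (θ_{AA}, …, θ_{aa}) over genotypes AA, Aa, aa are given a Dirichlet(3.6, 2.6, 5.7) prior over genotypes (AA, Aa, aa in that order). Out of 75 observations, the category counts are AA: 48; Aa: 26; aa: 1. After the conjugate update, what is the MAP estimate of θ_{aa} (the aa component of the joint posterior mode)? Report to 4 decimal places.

The Dirichlet prior is conjugate to the Multinomial likelihood: each posterior αⱼ = prior αⱼ + observed count nⱼ.
Posterior concentration: (51.6, 28.6, 6.7), total = 86.9.
Joint mode component: (α_{aa}−1)/(Σα−K) = 5.7/83.9 = 0.0679.

0.0679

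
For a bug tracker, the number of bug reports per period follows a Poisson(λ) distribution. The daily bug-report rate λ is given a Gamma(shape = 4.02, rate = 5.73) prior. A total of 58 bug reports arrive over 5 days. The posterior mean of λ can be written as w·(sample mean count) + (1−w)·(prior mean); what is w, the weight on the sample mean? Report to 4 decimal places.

0.4660

With a Gamma(shape α, rate β) prior, the Poisson likelihood is conjugate: the posterior is Gamma(α + ΣXᵢ, β + n).
Posterior mean = (α₀+S)/(β₀+n) = [n/(β₀+n)]·(S/n) + [β₀/(β₀+n)]·(α₀/β₀), so only n and β₀ enter the weight.
Weight on data w = n/(β₀+n) = 5/(5.73+5) = 5/10.73 = 0.4660.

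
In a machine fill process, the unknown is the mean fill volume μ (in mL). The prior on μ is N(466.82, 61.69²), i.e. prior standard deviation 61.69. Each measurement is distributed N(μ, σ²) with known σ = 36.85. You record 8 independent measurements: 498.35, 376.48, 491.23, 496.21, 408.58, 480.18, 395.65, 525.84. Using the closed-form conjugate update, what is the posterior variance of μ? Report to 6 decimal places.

162.492790

For Normal data with known variance σ², a Normal(μ₀, σ₀²) prior on μ is conjugate. Posterior precision = 1/σ₀² + n/σ²; posterior mean is the precision-weighted average of μ₀ and x̄.
σ₀² = 61.69² = 3805.6561, σ² = 36.85² = 1357.9225; σ² + n·σ₀² = 1357.9225 + 8·3805.6561 = 31803.1713.
Posterior precision = 1/σ₀² + n/σ² = 1/3805.6561 + 8/1357.9225 = (σ² + n·σ₀²)/(σ₀²σ²) = 31803.1713/(3805.6561·1357.9225); posterior variance σₙ² = σ₀²σ²/(σ² + n·σ₀²) = 3805.6561·1357.9225/31803.1713 = 162.492790.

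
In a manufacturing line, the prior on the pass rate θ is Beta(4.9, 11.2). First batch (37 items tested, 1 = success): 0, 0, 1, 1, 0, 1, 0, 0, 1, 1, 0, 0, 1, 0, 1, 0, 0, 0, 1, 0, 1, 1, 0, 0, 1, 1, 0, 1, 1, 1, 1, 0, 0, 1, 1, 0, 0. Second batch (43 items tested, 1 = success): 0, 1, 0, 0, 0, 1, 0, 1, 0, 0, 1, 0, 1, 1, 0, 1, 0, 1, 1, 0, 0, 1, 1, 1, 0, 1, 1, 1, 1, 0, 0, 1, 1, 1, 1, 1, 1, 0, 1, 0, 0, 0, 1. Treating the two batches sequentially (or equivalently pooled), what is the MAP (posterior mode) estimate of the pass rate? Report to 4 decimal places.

The Beta prior is conjugate to a Binomial/Bernoulli likelihood; the update adds successes to α and failures to β.
After batch 1: Beta(4.9+18, 11.2+19) = Beta(22.9, 30.2).
After batch 2: Beta(22.9+24, 30.2+19) = Beta(46.9, 49.2).
Mode of Beta(a,b) for a,b>1 is (a−1)/(a+b−2) = 45.9/94.1 = 0.4878.

0.4878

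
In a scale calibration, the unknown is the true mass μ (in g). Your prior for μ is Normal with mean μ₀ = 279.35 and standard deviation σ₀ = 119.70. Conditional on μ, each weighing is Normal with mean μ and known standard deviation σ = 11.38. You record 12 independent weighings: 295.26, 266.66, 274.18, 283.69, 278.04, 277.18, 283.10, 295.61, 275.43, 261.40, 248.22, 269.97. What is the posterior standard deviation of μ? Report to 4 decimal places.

3.2839

For Normal data with known variance σ², a Normal(μ₀, σ₀²) prior on μ is conjugate. Posterior precision = 1/σ₀² + n/σ²; posterior mean is the precision-weighted average of μ₀ and x̄.
σ₀² = 119.70² = 14328.09, σ² = 11.38² = 129.5044; σ² + n·σ₀² = 129.5044 + 12·14328.09 = 172066.5844.
Posterior precision = 1/σ₀² + n/σ² = 1/14328.09 + 12/129.5044 = (σ² + n·σ₀²)/(σ₀²σ²) = 172066.5844/(14328.09·129.5044); posterior variance σₙ² = σ₀²σ²/(σ² + n·σ₀²) = 14328.09·129.5044/172066.5844 = 10.783911.
Posterior SD = √σₙ² = √(14328.09·129.5044/172066.5844) = 3.2839.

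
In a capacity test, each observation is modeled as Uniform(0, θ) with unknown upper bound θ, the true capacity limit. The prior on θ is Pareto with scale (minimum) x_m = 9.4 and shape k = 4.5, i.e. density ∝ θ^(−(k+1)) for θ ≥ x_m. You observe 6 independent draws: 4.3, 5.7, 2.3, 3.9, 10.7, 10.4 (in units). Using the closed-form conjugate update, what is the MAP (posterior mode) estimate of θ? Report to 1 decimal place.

10.7

A Pareto(scale x_m, shape k) prior on the upper bound θ of Uniform(0, θ) is conjugate: posterior is Pareto(max(x_m, max xᵢ), k + n).
Sample maximum = 10.7; prior scale x_m = 9.4 → posterior scale = max = 10.7.
Posterior shape = 4.5 + 6 = 10.5.
The Pareto density is decreasing on [x_m, ∞), so the mode is x_m = 10.7.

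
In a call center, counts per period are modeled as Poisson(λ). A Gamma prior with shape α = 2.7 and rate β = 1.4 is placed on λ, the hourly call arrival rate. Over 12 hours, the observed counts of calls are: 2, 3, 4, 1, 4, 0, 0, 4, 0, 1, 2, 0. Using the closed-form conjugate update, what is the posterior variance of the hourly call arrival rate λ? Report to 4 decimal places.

With a Gamma(shape α, rate β) prior, the Poisson likelihood is conjugate: the posterior is Gamma(α + ΣXᵢ, β + n).
Sum of counts S = 21 over n = 12 hours.
Posterior: Gamma(α+S, β+n) = Gamma(2.7+21, 1.4+12) = Gamma(23.7, 13.4).
Var = α/β² = 23.7/13.4² = 0.1320.

0.1320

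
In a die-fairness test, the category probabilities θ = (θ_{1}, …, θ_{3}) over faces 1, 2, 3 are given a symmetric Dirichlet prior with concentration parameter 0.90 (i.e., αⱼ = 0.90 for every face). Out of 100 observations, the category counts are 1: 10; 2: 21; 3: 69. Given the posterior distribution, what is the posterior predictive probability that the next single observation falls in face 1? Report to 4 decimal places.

0.1061

The Dirichlet prior is conjugate to the Multinomial likelihood: each posterior αⱼ = prior αⱼ + observed count nⱼ.
Posterior concentration: (10.90, 21.90, 69.90), total = 102.70.
P(next = 1 | data) = α_{1}/Σα = 0.1061.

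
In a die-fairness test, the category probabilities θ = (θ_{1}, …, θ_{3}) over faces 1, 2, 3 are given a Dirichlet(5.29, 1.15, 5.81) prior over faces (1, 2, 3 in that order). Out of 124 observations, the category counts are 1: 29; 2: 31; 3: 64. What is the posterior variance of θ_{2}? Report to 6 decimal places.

The Dirichlet prior is conjugate to the Multinomial likelihood: each posterior αⱼ = prior αⱼ + observed count nⱼ.
Posterior concentration: (34.29, 32.15, 69.81), total = 136.25.
Var[θ_j] = α_j(Σα−α_j)/((Σα)²(Σα+1)) = 32.15·104.10/(136.25²·137.25) = 0.001314.

0.001314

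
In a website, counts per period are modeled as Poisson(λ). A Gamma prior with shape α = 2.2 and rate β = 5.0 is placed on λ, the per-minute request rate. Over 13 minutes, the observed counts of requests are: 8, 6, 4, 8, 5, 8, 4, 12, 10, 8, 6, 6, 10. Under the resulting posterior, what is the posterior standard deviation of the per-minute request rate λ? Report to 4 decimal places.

0.5477

With a Gamma(shape α, rate β) prior, the Poisson likelihood is conjugate: the posterior is Gamma(α + ΣXᵢ, β + n).
Sum of counts S = 95 over n = 13 minutes.
Posterior: Gamma(α+S, β+n) = Gamma(2.2+95, 5.0+13) = Gamma(97.2, 18.0).
SD = √α/β = √97.2/18.0 = 0.5477.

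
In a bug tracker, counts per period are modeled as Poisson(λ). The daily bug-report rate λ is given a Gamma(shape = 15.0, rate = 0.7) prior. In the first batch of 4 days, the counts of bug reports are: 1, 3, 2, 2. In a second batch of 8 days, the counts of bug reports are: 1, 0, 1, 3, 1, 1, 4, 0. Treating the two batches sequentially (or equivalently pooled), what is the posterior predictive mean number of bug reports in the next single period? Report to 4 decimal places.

2.6772

With a Gamma(shape α, rate β) prior, the Poisson likelihood is conjugate: the posterior is Gamma(α + ΣXᵢ, β + n).
Batch 1: sum of counts S = 8 over n = 4 days.
After batch 1: Gamma(α+S, β+n) = Gamma(15.0+8, 0.7+4) = Gamma(23.0, 4.7).
Batch 2: sum of counts S = 11 over n = 8 days.
After batch 2: Gamma(α+S, β+n) = Gamma(23.0+11, 4.7+8) = Gamma(34.0, 12.7).
The predictive distribution for one future period is NegBinom with mean α/β = 2.6772.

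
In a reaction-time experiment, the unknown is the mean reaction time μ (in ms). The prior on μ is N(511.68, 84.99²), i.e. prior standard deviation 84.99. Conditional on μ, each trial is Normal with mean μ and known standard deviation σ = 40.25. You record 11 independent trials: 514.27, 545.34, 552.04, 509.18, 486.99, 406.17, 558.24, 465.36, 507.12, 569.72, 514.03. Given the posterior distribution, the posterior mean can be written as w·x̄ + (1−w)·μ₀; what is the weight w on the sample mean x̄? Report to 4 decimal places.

For Normal data with known variance σ², a Normal(μ₀, σ₀²) prior on μ is conjugate. Posterior precision = 1/σ₀² + n/σ²; posterior mean is the precision-weighted average of μ₀ and x̄.
σ₀² = 84.99² = 7223.3001, σ² = 40.25² = 1620.0625. Prior precision 1/σ₀² = 1/7223.3001; data precision n/σ² = 11/1620.0625.
w = (n/σ²)/(1/σ₀² + n/σ²) = n·σ₀²/(σ² + n·σ₀²) = 11·7223.3001/(1620.0625 + 11·7223.3001) = 79456.3011/81076.3636 = 0.9800.

0.9800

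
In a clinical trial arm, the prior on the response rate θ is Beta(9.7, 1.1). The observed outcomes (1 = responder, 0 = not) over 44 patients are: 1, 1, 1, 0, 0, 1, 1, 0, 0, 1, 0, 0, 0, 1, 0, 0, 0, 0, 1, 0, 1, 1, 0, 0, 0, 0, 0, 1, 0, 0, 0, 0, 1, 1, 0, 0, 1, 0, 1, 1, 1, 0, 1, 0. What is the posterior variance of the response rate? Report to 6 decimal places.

0.004480

The Beta prior is conjugate to a Binomial/Bernoulli likelihood; the update adds successes to α and failures to β.
Posterior: Beta(α+k, β+n−k) = Beta(9.7+18, 1.1+26) = Beta(27.7, 27.1).
Var = αβ/((α+β)²(α+β+1)) = 27.7·27.1/(54.8²·55.8) = 0.004480.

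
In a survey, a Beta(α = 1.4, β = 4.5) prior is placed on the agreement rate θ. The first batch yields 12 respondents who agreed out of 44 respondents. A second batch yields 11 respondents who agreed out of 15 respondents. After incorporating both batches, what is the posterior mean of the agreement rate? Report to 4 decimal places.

The Beta prior is conjugate to a Binomial/Bernoulli likelihood; the update adds successes to α and failures to β.
After batch 1: Beta(1.4+12, 4.5+32) = Beta(13.4, 36.5).
After batch 2: Beta(13.4+11, 36.5+4) = Beta(24.4, 40.5).
Posterior mean = α/(α+β) = 24.4/64.9 = 0.3760.

0.3760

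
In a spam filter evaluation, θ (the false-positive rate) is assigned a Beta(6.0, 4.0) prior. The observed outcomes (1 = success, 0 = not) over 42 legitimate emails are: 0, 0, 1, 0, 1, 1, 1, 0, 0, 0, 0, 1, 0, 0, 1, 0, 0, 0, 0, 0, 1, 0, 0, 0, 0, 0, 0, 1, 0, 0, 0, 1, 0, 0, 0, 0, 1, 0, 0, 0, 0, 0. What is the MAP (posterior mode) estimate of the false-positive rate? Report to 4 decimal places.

0.3000

The Beta prior is conjugate to a Binomial/Bernoulli likelihood; the update adds successes to α and failures to β.
Posterior: Beta(α+k, β+n−k) = Beta(6.0+10, 4.0+32) = Beta(16.0, 36.0).
Mode of Beta(a,b) for a,b>1 is (a−1)/(a+b−2) = 15.0/50.0 = 0.3000.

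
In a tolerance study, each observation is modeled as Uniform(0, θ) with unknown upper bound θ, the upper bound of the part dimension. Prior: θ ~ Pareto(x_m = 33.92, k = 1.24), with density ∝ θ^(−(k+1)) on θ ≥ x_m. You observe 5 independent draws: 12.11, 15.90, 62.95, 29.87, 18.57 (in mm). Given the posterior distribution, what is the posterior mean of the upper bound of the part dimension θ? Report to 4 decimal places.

74.9634

A Pareto(scale x_m, shape k) prior on the upper bound θ of Uniform(0, θ) is conjugate: posterior is Pareto(max(x_m, max xᵢ), k + n).
Sample maximum = 62.95; prior scale x_m = 33.92 → posterior scale = max = 62.95.
Posterior shape = 1.24 + 5 = 6.24.
E[θ|data] = k·x_m/(k−1) = 6.24·62.95/5.24 = 74.9634.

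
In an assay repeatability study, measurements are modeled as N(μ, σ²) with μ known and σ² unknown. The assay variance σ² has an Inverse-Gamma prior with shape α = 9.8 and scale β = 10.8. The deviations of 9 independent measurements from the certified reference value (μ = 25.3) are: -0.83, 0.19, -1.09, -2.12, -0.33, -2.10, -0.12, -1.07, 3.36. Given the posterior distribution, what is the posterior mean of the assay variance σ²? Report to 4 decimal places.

With known mean μ and an Inverse-Gamma(α, β) prior on σ², the Normal likelihood is conjugate: posterior is Inv-Gamma(α + n/2, β + Σ(xᵢ−μ)²/2).
Σ(xᵢ−μ)² = (-0.83)² + (0.19)² + (-1.09)² + (-2.12)² + (-0.33)² + (-2.10)² + (-0.12)² + (-1.07)² + (3.36)² = 23.3753.
Posterior: Inv-Gamma(9.8 + 9/2, 10.8 + 23.3753/2) = Inv-Gamma(14.30, 22.48765).
E[σ²|data] = β/(α−1) = 22.48765/13.30 = 1.6908.

1.6908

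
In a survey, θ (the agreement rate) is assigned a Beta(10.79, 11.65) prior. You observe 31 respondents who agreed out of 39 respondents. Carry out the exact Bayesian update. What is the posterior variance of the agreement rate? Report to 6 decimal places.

0.003484

The Beta prior is conjugate to a Binomial/Bernoulli likelihood; the update adds successes to α and failures to β.
Posterior: Beta(α+k, β+n−k) = Beta(10.79+31, 11.65+8) = Beta(41.79, 19.65).
Var = αβ/((α+β)²(α+β+1)) = 41.79·19.65/(61.44²·62.44) = 0.003484.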